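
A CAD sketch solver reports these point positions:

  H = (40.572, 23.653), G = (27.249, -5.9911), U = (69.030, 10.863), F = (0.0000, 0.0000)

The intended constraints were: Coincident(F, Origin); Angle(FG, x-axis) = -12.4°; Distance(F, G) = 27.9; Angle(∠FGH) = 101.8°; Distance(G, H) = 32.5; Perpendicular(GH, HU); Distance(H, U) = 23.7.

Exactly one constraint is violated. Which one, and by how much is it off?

Distance(H, U) = 23.7 — off by 7.50.

F = (0.00, 0.00) ✓; FG at -12.40° ✓; |FG| = 27.90 ✓; ∠FGH = 101.8° ✓; |GH| = 32.50 ✓; ∠(GH, HU) = 90.00° ✓; |HU| = 31.20 ✗.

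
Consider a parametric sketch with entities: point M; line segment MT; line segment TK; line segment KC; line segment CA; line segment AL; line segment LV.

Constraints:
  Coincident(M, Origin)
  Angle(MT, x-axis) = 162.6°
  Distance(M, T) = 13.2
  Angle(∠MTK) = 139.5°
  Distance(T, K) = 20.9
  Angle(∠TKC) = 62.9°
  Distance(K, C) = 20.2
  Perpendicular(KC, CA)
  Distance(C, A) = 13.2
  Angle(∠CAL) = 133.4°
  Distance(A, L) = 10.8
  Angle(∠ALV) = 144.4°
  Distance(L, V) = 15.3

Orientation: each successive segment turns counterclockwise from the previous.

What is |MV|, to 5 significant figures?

24.548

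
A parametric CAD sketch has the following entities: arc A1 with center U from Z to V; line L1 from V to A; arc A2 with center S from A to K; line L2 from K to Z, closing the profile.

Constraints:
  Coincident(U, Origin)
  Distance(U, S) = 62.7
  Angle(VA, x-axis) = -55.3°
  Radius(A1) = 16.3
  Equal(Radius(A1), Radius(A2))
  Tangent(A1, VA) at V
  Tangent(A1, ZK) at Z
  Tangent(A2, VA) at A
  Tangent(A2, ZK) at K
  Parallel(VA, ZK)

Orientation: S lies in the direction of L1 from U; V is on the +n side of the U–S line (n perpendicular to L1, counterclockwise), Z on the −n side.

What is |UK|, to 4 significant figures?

64.78

The slot axis is L1's direction at -55.3°, so u = (cos -55.3°, sin -55.3°) = (0.5693, -0.8221) and n = (−sin -55.3°, cos -55.3°) = (0.8221, 0.5693). U is at the origin and S lies 62.7 along u from U, so S = 62.7·u = (35.69, -51.55). Tangency of A1 to both parallel lines with radius 16.3 puts V and Z at U ± 16.3·n: V = (13.40, 9.279), Z = (-13.40, -9.279). Equal radii place A and K the same way about S: A = S + 16.3·n = (49.09, -42.27), K = S − 16.3·n = (22.29, -60.83). Then |UK| = |K − U| = 64.78.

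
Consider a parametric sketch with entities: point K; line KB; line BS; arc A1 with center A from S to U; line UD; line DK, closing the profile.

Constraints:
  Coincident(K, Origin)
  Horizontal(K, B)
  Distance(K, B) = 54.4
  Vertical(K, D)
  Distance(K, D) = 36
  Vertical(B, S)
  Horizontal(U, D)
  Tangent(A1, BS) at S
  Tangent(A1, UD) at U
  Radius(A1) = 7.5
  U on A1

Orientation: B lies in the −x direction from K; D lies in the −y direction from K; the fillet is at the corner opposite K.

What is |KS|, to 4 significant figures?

61.41

K is at the origin; KB is horizontal with |KB| = 54.4 and B on the −x side, so B = (-54.40, 0.000). K and D share the same x with |KD| = 36.0 and D on the −y side, so D = (0.000, -36.00). The virtual corner opposite K is at (-54.40, -36.00). A1 meets BS tangentially, so AS is at right angles to BS and A1 meets UD tangentially, so AU is at right angles to UD, with radius 7.5, so the center A sits 7.5 in from both sides at A = (-46.90, -28.50). That places the tangent points at S = (-54.40, -28.50) on BS and U = (-46.90, -36.00) on UD. Then |KS| = |S − K| = 61.41.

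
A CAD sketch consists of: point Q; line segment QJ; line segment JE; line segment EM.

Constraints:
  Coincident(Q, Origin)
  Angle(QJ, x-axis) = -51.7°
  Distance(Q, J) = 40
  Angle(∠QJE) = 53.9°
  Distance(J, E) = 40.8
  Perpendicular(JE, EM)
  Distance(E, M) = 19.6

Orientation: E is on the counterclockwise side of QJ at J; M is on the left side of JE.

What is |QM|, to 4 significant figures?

21.42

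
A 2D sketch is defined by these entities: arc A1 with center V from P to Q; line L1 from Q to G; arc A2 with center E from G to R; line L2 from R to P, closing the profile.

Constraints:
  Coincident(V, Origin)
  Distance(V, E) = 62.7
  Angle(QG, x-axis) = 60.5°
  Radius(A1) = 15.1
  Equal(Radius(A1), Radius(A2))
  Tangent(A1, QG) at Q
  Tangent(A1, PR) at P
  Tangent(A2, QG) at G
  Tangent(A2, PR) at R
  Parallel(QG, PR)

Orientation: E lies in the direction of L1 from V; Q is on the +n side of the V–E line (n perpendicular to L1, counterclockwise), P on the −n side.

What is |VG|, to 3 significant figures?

64.5

The slot axis is L1's direction at 60.5°, so u = (cos 60.5°, sin 60.5°) = (0.492, 0.870) and n = (−sin 60.5°, cos 60.5°) = (-0.870, 0.492). V is at the origin and E lies 62.7 along u from V, so E = 62.7·u = (30.9, 54.6). Tangency of A1 to both parallel lines with radius 15.1 puts Q and P at V ± 15.1·n: Q = (-13.1, 7.44), P = (13.1, -7.44). Equal radii place G and R the same way about E: G = E + 15.1·n = (17.7, 62.0), R = E − 15.1·n = (44.0, 47.1). Then |VG| = |G − V| = 64.5.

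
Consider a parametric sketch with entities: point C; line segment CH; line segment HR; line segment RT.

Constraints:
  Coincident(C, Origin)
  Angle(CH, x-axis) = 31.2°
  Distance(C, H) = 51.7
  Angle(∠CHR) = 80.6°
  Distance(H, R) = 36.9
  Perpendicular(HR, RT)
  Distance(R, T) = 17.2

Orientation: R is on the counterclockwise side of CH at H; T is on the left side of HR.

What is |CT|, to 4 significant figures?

44.19

C is at the origin; CH runs at 31.2° with length 51.7, so H = 51.7·(cos 31.2°, sin 31.2°) = (44.22, 26.78). ∠CHR = 80.6°, so HR runs at 31.2° + (180° − 80.6°) = 130.6° from the x-axis; with |HR| = 36.9, R = H + 36.9·(cos 130.6°, sin 130.6°) = (20.21, 54.80). The perpendicularity gives RT at right angles to HR; with |RT| = 17.2 on the left of HR, T = R + 17.2·(-0.7593, -0.6508) = (7.149, 43.61). Then |CT| = |T − C| = 44.19.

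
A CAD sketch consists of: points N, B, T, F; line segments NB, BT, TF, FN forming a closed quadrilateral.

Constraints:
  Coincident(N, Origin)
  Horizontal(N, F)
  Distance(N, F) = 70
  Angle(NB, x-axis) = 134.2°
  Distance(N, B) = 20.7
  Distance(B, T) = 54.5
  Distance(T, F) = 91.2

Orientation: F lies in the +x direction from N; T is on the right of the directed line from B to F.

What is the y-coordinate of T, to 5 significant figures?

-39.612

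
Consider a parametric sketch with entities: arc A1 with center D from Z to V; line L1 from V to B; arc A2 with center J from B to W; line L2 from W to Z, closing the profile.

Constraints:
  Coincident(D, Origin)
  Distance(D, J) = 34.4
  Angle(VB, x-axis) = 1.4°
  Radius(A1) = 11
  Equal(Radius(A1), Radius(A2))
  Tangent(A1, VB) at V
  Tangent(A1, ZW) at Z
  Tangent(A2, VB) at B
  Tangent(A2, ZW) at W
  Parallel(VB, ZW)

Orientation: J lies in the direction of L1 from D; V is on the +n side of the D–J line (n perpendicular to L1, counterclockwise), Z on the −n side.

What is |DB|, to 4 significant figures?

36.12

The slot axis is L1's direction at 1.4°, so u = (cos 1.4°, sin 1.4°) = (0.9997, 0.02443) and n = (−sin 1.4°, cos 1.4°) = (-0.02443, 0.9997). D is at the origin and J lies 34.4 along u from D, so J = 34.4·u = (34.39, 0.8405). Tangency of A1 to both parallel lines with radius 11.0 puts V and Z at D ± 11.0·n: V = (-0.2688, 11.00), Z = (0.2688, -11.00). Equal radii place B and W the same way about J: B = J + 11.0·n = (34.12, 11.84), W = J − 11.0·n = (34.66, -10.16). Then |DB| = |B − D| = 36.12.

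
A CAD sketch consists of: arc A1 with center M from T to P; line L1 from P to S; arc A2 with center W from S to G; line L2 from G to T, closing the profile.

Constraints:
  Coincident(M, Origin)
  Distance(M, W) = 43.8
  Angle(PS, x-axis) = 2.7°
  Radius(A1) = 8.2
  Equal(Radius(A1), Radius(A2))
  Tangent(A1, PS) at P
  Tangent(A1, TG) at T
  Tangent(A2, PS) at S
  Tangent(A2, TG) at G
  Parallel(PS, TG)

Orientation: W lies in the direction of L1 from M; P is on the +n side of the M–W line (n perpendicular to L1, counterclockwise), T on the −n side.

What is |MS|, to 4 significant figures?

44.56

Tangency of A1 to both parallel lines with radius 8.2 puts P and T at M ± 8.2·n: P = (-0.3863, 8.191), T = (0.3863, -8.191). Equal radii place S and G the same way about W: S = W + 8.2·n = (43.37, 10.25), G = W − 8.2·n = (44.14, -6.128). Then |MS| = |S − M| = 44.56.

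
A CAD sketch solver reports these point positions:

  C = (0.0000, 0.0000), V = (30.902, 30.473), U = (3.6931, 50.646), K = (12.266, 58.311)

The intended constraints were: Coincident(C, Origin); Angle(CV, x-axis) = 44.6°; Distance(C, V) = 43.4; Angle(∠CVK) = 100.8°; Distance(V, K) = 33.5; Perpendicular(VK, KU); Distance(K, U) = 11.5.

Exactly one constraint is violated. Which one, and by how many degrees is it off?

Perpendicular(VK, KU) — off by 8.00°.

C = (0.00, 0.00) ✓; CV at 44.60° ✓; |CV| = 43.40 ✓; ∠CVK = 100.8° ✓; |VK| = 33.50 ✓; ∠(VK, KU) = 98.00° ✗; |KU| = 11.50 ✓.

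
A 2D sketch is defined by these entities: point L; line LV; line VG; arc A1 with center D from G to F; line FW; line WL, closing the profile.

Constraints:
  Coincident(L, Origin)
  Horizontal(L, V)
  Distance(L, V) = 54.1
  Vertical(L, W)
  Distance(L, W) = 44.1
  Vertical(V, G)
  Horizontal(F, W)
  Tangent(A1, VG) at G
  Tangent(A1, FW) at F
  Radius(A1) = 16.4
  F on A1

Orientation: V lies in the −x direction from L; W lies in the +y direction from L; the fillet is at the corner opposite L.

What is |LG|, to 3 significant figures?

60.8

L is at the origin; LV is horizontal with |LV| = 54.1 and V on the −x side, so V = (-54.1, 0.00). L and W share the same x with |LW| = 44.1 and W on the +y side, so W = (0.00, 44.1). The virtual corner opposite L is at (-54.1, 44.1). Tangency of A1 to VG means the radius DG is perpendicular to VG and tangency of A1 to FW means the radius DF is perpendicular to FW, with radius 16.4, so the center D sits 16.4 in from both sides at D = (-37.7, 27.7). That places the tangent points at G = (-54.1, 27.7) on VG and F = (-37.7, 44.1) on FW. Then |LG| = |G − L| = 60.8.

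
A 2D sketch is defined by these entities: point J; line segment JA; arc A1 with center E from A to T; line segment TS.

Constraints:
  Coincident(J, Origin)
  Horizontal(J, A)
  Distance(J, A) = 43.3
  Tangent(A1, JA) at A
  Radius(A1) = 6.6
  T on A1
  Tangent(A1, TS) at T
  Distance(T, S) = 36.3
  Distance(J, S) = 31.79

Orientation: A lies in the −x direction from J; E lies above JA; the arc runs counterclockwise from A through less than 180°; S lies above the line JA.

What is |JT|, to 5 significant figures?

38.527

Checks: ∠(EA, AJ) = 90.00° ✓; |ET| = 6.600 ✓; ∠(ET, TS) = 90.00° ✓; |TS| = 36.30 ✓; |JS| = 31.79 ✓.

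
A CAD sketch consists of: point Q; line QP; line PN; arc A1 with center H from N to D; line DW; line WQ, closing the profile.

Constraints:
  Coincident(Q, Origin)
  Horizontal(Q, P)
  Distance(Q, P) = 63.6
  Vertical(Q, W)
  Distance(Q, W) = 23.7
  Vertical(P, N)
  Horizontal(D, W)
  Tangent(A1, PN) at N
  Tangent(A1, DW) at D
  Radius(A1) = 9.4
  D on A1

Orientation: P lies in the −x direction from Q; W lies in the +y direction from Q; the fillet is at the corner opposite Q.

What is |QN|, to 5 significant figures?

65.188

The virtual corner opposite Q is at (-63.600, 23.700). A1 meets PN tangentially, so HN is at right angles to PN and since A1 is tangent to DW there, HD ⟂ DW, with radius 9.4, so the center H sits 9.4 in from both sides at H = (-54.200, 14.300). That places the tangent points at N = (-63.600, 14.300) on PN and D = (-54.200, 23.700) on DW. Then |QN| = |N − Q| = 65.188.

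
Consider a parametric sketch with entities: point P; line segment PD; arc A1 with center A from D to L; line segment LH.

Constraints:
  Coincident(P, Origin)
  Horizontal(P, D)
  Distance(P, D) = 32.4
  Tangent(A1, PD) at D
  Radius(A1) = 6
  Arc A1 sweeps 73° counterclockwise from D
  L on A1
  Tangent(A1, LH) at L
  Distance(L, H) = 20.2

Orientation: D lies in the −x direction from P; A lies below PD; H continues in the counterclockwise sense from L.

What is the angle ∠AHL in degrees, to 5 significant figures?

16.543°

P is at the origin; P and D share the same y with |PD| = 32.4 and D on the −x side, so D = (-32.400, 0.0000). The tangent condition forces AD to be normal to PD, so A = D + (0, -6) = (-32.400, -6.0000). On A1, D sits at bearing 90° from A; a 73° counterclockwise sweep puts L at bearing 163°, so L = A + 6.0·(cos 163°, sin 163°) = (-38.138, -4.2458). The tangent condition forces AL to be normal to LH, so LH runs along (−sin 163°, cos 163°); with |LH| = 20.2, H = (-44.044, -23.563). Then cos ∠AHL = HA·HL / (|HA||HL|), giving 16.543°.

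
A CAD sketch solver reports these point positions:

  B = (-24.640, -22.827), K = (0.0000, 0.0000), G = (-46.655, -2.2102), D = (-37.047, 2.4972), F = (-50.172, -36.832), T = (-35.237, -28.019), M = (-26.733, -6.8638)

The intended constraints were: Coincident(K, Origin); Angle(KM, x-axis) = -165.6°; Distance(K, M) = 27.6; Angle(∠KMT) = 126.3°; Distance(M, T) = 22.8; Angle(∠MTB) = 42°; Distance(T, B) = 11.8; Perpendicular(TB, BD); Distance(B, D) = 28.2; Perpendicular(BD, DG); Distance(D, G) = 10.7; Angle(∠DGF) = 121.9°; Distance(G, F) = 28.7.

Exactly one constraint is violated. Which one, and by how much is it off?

Distance(G, F) = 28.7 — off by 6.10.

K = (0.00, 0.00) ✓; KM at -165.6° ✓; |KM| = 27.60 ✓; ∠KMT = 126.3° ✓; |MT| = 22.80 ✓; ∠MTB = 42.00° ✓; |TB| = 11.80 ✓; ∠(TB, BD) = 90.00° ✓; |BD| = 28.20 ✓; ∠(BD, DG) = 90.00° ✓; |DG| = 10.70 ✓; ∠DGF = 121.9° ✓; |GF| = 34.80 ✗.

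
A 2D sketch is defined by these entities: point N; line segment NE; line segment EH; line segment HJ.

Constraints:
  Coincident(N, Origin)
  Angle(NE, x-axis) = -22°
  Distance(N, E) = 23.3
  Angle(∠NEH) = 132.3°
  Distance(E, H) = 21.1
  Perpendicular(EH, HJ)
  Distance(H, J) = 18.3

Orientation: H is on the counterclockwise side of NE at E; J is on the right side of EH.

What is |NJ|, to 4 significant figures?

51.14

N is at the origin; NE runs at -22.0° with length 23.3, so E = 23.3·(cos -22.0°, sin -22.0°) = (21.60, -8.728). ∠NEH = 132.3°, so EH runs at -22.0° + (180° − 132.3°) = 25.70° from the x-axis; with |EH| = 21.1, H = E + 21.1·(cos 25.70°, sin 25.70°) = (40.62, 0.4219). The perpendicularity gives HJ at right angles to EH; with |HJ| = 18.3 on the right of EH, J = H + 18.3·(0.4337, -0.9011) = (48.55, -16.07). Then |NJ| = |J − N| = 51.14.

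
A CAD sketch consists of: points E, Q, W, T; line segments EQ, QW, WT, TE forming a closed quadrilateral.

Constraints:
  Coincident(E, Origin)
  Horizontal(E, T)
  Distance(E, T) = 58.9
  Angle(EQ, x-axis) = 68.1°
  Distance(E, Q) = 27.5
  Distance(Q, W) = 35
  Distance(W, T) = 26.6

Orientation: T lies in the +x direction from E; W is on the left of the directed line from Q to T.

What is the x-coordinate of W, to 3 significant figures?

45.1

Checks: |QW| = 35.00 ✓; |WT| = 26.60 ✓.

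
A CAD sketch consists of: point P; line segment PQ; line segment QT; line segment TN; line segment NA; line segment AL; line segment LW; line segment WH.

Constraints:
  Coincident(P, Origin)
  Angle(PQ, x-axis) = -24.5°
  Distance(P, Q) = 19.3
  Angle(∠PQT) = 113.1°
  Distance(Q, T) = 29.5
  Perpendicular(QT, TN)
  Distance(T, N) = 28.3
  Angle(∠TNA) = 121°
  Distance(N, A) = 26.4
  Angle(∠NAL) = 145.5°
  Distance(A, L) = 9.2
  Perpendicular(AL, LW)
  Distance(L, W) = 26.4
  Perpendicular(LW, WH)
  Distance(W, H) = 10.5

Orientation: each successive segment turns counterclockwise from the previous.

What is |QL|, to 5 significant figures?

41.400

P is at the origin; PQ runs at -24.5° with length 19.3, so Q = (17.562, -8.0036). ∠PQT = 113.1° gives QT at 42.400° from the x-axis; with |QT| = 29.5, T = (39.347, 11.888). QT is perpendicular to TN, so TN runs at 132.40°; with |TN| = 28.3, N = (20.264, 32.787). ∠TNA = 121.0° gives NA at -168.60° from the x-axis; with |NA| = 26.4, A = (-5.6152, 27.568). ∠NAL = 145.5° gives AL at -134.10° from the x-axis; with |AL| = 9.2, L = (-12.018, 20.962). Then |QL| = |L − Q| = 41.400.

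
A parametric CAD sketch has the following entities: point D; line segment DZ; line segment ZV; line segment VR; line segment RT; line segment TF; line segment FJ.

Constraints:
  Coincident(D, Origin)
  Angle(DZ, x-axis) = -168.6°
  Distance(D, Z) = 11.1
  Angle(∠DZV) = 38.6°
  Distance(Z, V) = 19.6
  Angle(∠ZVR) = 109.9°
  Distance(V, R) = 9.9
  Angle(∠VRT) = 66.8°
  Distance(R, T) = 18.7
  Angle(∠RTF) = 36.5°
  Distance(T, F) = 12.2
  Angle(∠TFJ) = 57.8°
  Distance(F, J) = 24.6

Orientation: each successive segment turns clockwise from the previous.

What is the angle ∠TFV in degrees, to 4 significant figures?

163.8°

∠VRT = 66.8° gives RT at -133.3° from the x-axis; with |RT| = 18.7, T = (-1.810, -4.191). ∠RTF = 36.5° gives TF at 83.20° from the x-axis; with |TF| = 12.2, F = (-0.3656, 7.923). Then cos ∠TFV = FT·FV / (|FT||FV|), giving 163.8°.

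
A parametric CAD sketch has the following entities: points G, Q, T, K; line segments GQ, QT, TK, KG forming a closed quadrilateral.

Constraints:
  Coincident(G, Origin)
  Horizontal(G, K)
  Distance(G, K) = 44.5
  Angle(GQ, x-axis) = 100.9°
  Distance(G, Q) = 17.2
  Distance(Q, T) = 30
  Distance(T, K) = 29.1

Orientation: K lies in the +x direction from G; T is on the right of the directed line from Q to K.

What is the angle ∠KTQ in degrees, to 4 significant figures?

118.0°

Checks: |QT| = 30.00 ✓; |TK| = 29.10 ✓.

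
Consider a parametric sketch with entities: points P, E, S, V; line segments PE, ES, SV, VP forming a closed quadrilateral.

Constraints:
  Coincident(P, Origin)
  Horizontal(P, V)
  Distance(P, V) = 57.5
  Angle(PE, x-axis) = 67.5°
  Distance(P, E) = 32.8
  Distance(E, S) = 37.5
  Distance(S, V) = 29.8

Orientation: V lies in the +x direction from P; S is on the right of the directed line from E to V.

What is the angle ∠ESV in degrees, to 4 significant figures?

106.8°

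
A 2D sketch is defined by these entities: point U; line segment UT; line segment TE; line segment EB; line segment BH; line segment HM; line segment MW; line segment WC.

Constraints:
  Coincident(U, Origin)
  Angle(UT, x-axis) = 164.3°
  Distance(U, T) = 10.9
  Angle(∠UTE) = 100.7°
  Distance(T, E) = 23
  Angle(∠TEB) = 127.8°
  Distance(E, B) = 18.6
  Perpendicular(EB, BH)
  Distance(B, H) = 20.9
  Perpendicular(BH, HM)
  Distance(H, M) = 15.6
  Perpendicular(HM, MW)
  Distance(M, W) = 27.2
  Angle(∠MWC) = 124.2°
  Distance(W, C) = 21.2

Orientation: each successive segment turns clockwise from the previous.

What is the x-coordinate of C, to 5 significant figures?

-1.0963

HM is perpendicular to MW, so MW runs at 122.80°; with |MW| = 27.2, W = (-9.3798, 32.783). ∠MWC = 124.2° gives WC at 67.000° from the x-axis; with |WC| = 21.2, C = (-1.0963, 52.297). So C.x = -1.0963.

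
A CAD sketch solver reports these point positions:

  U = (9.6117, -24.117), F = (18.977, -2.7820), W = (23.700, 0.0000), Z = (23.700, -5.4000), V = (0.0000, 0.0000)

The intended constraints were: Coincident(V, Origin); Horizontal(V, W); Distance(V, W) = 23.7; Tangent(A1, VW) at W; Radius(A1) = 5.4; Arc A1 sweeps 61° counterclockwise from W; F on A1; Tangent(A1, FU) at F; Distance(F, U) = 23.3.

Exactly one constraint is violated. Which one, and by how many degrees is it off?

Tangent(A1, FU) at F — off by 5.30°.

V = (0.00, 0.00) ✓; V.y = 0.00, W.y = 0.00 ✓; |VW| = 23.70 ✓; ∠(ZW, WV) = 90.00° ✓; |ZW| = 5.400 ✓; bearing(Z→F) − bearing(Z→W) = 61.00° ✓; |ZF| = 5.400 ✓; ∠(ZF, FU) = 84.70° ✗; |FU| = 23.30 ✓.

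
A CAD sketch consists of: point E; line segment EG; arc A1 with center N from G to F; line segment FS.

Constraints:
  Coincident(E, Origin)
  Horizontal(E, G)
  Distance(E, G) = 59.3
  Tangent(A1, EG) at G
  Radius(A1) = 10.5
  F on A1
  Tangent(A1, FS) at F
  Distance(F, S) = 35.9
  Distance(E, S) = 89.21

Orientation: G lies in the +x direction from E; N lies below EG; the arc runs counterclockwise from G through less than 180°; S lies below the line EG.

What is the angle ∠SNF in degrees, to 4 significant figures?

73.70°

E is at the origin; EG is horizontal with |EG| = 59.3 and G on the +x side, so G = (59.30, 0.000). Since A1 is tangent to EG there, NG ⟂ EG, so N = G + (0, -10.5) = (59.30, -10.50). Since NF ⟂ FS (tangency), |NS| = √(10.5² + 35.9²) = 37.40 regardless of where F sits on A1. So S lies on both circle(E, 89.21) and circle(N, 37.40); the below-EG intersection is S = (78.32, -42.70). F is the foot of the tangent from S: F = (52.12, -18.16).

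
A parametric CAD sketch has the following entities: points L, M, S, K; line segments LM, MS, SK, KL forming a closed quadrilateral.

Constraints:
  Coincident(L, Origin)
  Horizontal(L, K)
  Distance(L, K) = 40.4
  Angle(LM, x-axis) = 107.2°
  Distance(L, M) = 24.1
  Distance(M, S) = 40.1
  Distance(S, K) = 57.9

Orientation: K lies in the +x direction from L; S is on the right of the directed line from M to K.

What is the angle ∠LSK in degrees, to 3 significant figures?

30.7°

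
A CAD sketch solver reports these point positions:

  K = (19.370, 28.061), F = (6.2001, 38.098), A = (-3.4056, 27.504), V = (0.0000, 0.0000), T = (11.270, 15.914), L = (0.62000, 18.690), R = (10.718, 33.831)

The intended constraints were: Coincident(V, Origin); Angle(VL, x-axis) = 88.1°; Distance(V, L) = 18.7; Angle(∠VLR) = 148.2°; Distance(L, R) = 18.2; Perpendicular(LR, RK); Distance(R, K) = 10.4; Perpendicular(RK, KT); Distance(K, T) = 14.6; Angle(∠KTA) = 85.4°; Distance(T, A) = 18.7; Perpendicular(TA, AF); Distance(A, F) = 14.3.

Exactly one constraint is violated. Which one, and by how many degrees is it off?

Perpendicular(TA, AF) — off by 3.90°.

V = (0.00, 0.00) ✓; VL at 88.10° ✓; |VL| = 18.70 ✓; ∠VLR = 148.2° ✓; |LR| = 18.20 ✓; ∠(LR, RK) = 90.00° ✓; |RK| = 10.40 ✓; ∠(RK, KT) = 90.00° ✓; |KT| = 14.60 ✓; ∠KTA = 85.40° ✓; |TA| = 18.70 ✓; ∠(TA, AF) = 93.90° ✗; |AF| = 14.30 ✓.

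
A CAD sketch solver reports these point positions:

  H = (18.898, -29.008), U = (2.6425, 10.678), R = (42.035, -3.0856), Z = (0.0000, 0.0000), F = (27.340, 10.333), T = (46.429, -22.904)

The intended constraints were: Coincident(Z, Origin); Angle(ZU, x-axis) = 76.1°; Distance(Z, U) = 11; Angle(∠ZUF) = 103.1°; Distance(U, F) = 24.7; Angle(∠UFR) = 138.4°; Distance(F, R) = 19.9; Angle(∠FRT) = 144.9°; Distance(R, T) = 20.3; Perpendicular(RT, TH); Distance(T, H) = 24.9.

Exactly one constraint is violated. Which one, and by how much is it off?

Distance(T, H) = 24.9 — off by 3.30.

Z = (0.00, 0.00) ✓; ZU at 76.10° ✓; |ZU| = 11.00 ✓; ∠ZUF = 103.1° ✓; |UF| = 24.70 ✓; ∠UFR = 138.4° ✓; |FR| = 19.90 ✓; ∠FRT = 144.9° ✓; |RT| = 20.30 ✓; ∠(RT, TH) = 90.00° ✓; |TH| = 28.20 ✗.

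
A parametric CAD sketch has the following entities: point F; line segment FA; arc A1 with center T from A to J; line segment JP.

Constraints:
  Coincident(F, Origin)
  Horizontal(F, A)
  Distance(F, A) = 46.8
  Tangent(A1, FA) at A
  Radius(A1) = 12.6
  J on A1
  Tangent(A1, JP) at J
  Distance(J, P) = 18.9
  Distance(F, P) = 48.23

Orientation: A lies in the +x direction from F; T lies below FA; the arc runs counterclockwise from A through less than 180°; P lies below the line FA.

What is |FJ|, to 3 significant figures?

36.8

Checks: |TJ| = 12.60 ✓; ∠(TJ, JP) = 90.00° ✓; |JP| = 18.90 ✓; |FP| = 48.23 ✓.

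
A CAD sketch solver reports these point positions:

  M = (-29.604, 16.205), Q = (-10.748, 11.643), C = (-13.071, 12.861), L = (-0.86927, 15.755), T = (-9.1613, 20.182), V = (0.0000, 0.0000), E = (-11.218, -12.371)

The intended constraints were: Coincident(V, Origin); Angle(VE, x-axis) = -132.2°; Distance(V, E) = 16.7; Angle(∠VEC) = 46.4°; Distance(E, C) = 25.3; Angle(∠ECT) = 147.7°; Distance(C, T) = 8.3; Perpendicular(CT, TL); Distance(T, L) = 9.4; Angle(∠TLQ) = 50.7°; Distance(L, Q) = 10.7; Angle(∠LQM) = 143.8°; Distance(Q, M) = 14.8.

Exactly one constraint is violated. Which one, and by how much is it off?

Distance(Q, M) = 14.8 — off by 4.60.

V = (0.00, 0.00) ✓; VE at -132.2° ✓; |VE| = 16.70 ✓; ∠VEC = 46.40° ✓; |EC| = 25.30 ✓; ∠ECT = 147.7° ✓; |CT| = 8.300 ✓; ∠(CT, TL) = 89.99° ✓; |TL| = 9.400 ✓; ∠TLQ = 50.70° ✓; |LQ| = 10.70 ✓; ∠LQM = 143.8° ✓; |QM| = 19.40 ✗.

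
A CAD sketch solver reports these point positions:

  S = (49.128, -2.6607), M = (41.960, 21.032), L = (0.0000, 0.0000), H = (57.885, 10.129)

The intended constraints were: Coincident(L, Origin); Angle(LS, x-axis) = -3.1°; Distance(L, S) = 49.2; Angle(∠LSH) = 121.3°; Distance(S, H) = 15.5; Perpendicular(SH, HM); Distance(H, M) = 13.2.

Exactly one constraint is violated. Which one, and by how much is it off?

Distance(H, M) = 13.2 — off by 6.10.

L = (0.00, 0.00) ✓; LS at -3.100° ✓; |LS| = 49.20 ✓; ∠LSH = 121.3° ✓; |SH| = 15.50 ✓; ∠(SH, HM) = 90.00° ✓; |HM| = 19.30 ✗.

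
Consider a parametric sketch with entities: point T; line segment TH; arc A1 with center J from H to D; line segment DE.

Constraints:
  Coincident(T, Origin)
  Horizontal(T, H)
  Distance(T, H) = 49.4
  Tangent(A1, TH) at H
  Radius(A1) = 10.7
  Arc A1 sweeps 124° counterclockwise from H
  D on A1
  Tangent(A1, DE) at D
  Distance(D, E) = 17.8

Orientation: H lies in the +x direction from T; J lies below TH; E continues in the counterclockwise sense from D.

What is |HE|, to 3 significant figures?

31.5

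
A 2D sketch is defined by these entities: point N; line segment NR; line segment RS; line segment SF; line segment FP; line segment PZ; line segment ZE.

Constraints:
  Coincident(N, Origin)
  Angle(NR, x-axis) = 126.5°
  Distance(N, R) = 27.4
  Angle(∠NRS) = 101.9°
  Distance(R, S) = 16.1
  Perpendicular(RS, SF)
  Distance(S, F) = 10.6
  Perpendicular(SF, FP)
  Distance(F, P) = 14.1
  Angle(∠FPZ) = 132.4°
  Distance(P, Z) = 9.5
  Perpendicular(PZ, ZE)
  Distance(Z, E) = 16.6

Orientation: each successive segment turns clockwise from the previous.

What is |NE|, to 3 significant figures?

37.0

N is at the origin; NR runs at 126.5° with length 27.4, so R = (-16.3, 22.0). ∠NRS = 101.9° gives RS at 48.4° from the x-axis; with |RS| = 16.1, S = (-5.61, 34.1). RS ⟂ SF, so SF runs at -41.6°; with |SF| = 10.6, F = (2.32, 27.0). The perpendicularity gives FP at right angles to SF, so FP runs at -132°; with |FP| = 14.1, P = (-7.04, 16.5). ∠FPZ = 132.4° gives PZ at -179° from the x-axis; with |PZ| = 9.5, Z = (-16.5, 16.4). PZ is perpendicular to ZE, so ZE runs at 90.8°; with |ZE| = 16.6, E = (-16.8, 32.9). Then |NE| = |E − N| = 37.0.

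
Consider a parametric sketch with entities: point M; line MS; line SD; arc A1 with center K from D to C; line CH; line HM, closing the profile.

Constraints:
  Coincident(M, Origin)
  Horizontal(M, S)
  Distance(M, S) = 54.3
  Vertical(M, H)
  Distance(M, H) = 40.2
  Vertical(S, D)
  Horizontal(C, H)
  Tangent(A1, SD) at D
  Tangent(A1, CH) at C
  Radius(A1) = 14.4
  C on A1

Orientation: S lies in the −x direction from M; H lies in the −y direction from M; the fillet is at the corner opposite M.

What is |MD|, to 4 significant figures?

60.12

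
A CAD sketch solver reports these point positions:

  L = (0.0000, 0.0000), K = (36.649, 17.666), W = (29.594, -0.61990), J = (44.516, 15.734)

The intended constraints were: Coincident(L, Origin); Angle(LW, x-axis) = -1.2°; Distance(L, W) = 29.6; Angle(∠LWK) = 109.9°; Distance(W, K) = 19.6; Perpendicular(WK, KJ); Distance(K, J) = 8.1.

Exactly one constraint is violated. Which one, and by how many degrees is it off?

Perpendicular(WK, KJ) — off by 7.30°.

L = (0.00, 0.00) ✓; LW at -1.200° ✓; |LW| = 29.60 ✓; ∠LWK = 109.9° ✓; |WK| = 19.60 ✓; ∠(WK, KJ) = 82.70° ✗; |KJ| = 8.101 ✓.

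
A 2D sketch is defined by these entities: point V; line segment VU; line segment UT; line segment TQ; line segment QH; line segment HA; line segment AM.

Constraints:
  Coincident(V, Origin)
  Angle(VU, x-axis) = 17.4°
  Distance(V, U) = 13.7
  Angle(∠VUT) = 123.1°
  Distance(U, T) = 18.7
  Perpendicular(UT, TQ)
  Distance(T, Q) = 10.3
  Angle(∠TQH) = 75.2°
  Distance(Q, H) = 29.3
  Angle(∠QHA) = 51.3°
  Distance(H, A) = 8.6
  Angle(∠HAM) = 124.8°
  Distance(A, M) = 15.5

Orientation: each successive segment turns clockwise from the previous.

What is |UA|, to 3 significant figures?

3.56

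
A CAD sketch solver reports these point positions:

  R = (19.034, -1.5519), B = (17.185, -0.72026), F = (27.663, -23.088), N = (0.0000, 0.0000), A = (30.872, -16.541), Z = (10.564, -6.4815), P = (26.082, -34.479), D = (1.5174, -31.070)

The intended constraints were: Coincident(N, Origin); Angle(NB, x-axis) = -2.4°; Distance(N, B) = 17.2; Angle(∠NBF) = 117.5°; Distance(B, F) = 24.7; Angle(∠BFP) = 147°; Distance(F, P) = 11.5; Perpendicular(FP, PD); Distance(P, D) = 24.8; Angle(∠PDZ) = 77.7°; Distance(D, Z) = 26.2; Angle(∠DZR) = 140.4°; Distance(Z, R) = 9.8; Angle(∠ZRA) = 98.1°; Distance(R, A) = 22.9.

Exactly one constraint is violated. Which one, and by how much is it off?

Distance(R, A) = 22.9 — off by 3.80.

N = (0.00, 0.00) ✓; NB at -2.400° ✓; |NB| = 17.20 ✓; ∠NBF = 117.5° ✓; |BF| = 24.70 ✓; ∠BFP = 147.0° ✓; |FP| = 11.50 ✓; ∠(FP, PD) = 90.00° ✓; |PD| = 24.80 ✓; ∠PDZ = 77.70° ✓; |DZ| = 26.20 ✓; ∠DZR = 140.4° ✓; |ZR| = 9.800 ✓; ∠ZRA = 98.10° ✓; |RA| = 19.10 ✗.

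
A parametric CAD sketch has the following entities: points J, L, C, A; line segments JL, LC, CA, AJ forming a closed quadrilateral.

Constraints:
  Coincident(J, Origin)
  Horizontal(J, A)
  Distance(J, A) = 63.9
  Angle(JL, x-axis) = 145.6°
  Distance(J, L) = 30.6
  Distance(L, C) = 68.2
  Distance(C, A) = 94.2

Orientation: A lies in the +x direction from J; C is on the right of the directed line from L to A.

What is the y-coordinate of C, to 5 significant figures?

-50.251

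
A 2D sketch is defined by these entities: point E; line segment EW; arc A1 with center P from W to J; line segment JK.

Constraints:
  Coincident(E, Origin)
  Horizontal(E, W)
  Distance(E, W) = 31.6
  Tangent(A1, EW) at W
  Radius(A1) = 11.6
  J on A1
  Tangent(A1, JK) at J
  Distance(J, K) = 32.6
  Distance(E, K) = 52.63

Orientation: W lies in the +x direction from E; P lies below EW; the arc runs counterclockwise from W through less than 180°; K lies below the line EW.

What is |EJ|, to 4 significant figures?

24.38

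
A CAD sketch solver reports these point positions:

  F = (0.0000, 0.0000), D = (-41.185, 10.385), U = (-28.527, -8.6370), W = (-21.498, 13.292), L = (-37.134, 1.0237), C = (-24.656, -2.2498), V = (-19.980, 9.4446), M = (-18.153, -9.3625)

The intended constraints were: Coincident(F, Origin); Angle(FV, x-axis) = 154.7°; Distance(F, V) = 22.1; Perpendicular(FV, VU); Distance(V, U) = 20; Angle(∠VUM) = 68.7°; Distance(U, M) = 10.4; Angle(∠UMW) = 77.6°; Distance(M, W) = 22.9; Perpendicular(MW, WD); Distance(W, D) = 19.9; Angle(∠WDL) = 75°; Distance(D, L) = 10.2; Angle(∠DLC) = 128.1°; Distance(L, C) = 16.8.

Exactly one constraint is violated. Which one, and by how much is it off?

Distance(L, C) = 16.8 — off by 3.90.

F = (0.00, 0.00) ✓; FV at 154.7° ✓; |FV| = 22.10 ✓; ∠(FV, VU) = 90.00° ✓; |VU| = 20.00 ✓; ∠VUM = 68.70° ✓; |UM| = 10.40 ✓; ∠UMW = 77.60° ✓; |MW| = 22.90 ✓; ∠(MW, WD) = 90.00° ✓; |WD| = 19.90 ✓; ∠WDL = 75.00° ✓; |DL| = 10.20 ✓; ∠DLC = 128.1° ✓; |LC| = 12.90 ✗.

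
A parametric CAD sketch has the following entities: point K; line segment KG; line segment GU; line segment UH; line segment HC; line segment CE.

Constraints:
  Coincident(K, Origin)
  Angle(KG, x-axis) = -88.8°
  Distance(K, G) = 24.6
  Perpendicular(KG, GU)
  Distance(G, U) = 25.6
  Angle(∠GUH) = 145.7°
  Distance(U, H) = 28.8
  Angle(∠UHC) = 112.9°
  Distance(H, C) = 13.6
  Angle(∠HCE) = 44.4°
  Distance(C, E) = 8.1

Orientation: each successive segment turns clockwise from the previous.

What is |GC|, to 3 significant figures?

55.3

K is at the origin; KG runs at -88.8° with length 24.6, so G = (0.515, -24.6). KG ⟂ GU, so GU runs at -179°; with |GU| = 25.6, U = (-25.1, -25.1). ∠GUH = 145.7° gives UH at 147° from the x-axis; with |UH| = 28.8, H = (-49.2, -9.40). ∠UHC = 112.9° gives HC at 79.8° from the x-axis; with |HC| = 13.6, C = (-46.8, 3.98). Then |GC| = |C − G| = 55.3.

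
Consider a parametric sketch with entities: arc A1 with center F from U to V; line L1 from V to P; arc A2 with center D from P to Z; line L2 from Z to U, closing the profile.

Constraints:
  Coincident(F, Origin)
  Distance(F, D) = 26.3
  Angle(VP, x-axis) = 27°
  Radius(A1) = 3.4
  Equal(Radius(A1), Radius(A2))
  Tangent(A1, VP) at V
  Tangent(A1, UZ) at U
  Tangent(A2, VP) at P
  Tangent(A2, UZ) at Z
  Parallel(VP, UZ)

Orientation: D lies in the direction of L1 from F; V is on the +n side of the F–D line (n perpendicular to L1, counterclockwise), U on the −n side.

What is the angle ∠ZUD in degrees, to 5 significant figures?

7.3662°

Tangency of A1 to both parallel lines with radius 3.4 puts V and U at F ± 3.4·n: V = (-1.5436, 3.0294), U = (1.5436, -3.0294). Equal radii place P and Z the same way about D: P = D + 3.4·n = (21.890, 14.969), Z = D − 3.4·n = (24.977, 8.9105). Then cos ∠ZUD = UZ·UD / (|UZ||UD|), giving 7.3662°.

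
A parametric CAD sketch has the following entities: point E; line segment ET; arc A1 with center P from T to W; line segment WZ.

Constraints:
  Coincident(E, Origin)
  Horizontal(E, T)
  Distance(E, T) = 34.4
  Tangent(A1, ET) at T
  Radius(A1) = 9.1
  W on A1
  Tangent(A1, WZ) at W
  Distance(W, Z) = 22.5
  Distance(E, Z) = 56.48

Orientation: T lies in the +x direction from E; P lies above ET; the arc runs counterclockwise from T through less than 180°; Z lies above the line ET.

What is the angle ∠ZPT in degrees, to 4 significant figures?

144.2°

Checks: |PW| = 9.100 ✓; ∠(PW, WZ) = 90.00° ✓; |WZ| = 22.50 ✓; |EZ| = 56.48 ✓.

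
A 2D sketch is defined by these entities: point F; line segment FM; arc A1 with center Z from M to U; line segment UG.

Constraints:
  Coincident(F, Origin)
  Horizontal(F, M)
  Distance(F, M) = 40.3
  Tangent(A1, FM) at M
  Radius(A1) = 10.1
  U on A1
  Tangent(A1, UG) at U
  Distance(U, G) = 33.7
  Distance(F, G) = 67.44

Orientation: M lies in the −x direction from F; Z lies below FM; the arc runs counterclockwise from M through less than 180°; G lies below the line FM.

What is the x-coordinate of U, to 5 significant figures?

-50.393

Checks: |ZU| = 10.10 ✓; ∠(ZU, UG) = 90.00° ✓; |UG| = 33.70 ✓; |FG| = 67.44 ✓.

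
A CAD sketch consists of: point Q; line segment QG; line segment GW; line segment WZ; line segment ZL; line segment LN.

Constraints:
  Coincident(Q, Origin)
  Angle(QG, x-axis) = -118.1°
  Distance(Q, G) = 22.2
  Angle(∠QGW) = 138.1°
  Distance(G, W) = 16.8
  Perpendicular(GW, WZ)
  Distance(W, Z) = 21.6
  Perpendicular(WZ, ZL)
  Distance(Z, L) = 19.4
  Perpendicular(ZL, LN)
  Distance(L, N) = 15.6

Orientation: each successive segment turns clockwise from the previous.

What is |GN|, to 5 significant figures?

6.5391

Q is at the origin; QG runs at -118.1° with length 22.2, so G = (-10.456, -19.583). ∠QGW = 138.1° gives GW at -160.00° from the x-axis; with |GW| = 16.8, W = (-26.243, -25.329). GW is perpendicular to WZ, so WZ runs at 110.00°; with |WZ| = 21.6, Z = (-33.631, -5.0318). The perpendicularity gives ZL at right angles to WZ, so ZL runs at 20.000°; with |ZL| = 19.4, L = (-15.401, 1.6034). ZL is perpendicular to LN, so LN runs at -70.000°; with |LN| = 15.6, N = (-10.065, -13.056). Then |GN| = |N − G| = 6.5391.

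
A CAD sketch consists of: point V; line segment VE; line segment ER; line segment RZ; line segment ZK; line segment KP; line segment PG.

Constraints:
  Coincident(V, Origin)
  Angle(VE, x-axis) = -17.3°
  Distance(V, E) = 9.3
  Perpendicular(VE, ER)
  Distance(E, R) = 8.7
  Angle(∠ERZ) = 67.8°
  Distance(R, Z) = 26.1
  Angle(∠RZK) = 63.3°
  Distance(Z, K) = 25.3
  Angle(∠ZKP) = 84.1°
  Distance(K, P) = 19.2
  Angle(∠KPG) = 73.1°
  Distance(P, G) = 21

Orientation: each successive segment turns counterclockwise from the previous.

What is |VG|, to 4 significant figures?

6.479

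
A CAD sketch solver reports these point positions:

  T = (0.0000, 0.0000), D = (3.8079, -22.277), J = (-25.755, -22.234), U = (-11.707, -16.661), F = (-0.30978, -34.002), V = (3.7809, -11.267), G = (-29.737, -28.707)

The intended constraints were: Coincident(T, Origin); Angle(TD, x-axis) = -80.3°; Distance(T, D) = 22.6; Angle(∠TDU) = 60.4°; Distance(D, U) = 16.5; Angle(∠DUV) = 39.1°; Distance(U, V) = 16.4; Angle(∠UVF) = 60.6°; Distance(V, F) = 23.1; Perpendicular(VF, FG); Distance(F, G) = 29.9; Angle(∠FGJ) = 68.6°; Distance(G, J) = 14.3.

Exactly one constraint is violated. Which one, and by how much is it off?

Distance(G, J) = 14.3 — off by 6.70.

T = (0.00, 0.00) ✓; TD at -80.30° ✓; |TD| = 22.60 ✓; ∠TDU = 60.40° ✓; |DU| = 16.50 ✓; ∠DUV = 39.10° ✓; |UV| = 16.40 ✓; ∠UVF = 60.60° ✓; |VF| = 23.10 ✓; ∠(VF, FG) = 90.00° ✓; |FG| = 29.90 ✓; ∠FGJ = 68.60° ✓; |GJ| = 7.600 ✗.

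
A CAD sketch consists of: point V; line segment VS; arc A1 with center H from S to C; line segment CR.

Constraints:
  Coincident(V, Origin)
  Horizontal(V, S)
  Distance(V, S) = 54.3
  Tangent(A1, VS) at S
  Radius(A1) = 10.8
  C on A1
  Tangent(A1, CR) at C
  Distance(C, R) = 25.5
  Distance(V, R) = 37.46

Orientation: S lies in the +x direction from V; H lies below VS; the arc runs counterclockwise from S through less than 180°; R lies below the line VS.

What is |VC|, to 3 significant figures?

46.3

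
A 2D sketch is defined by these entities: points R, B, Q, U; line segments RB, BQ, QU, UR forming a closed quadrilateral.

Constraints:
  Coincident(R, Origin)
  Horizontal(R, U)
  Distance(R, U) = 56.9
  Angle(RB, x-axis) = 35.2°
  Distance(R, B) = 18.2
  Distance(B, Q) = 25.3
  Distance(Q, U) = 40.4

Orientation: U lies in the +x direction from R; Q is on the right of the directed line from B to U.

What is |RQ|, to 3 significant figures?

24.0

R is at the origin; R and U share the same y with |RU| = 56.9 and U in +x, so U = (56.9, 0). RB runs at 35.2° with |RB| = 18.2, so B = (14.9, 10.5). Q is determined by |BQ| = 25.3 and |QU| = 40.4 together: it lies at the intersection of circle(B, 25.3) and circle(U, 40.4). With |BU| = 43.3, the foot of the radical line on BU is 10.2 from B and the perpendicular offset is √(25.3² − 10.2²) = 23.1. Taking the right-of-BU solution: Q = (19.2, -14.4).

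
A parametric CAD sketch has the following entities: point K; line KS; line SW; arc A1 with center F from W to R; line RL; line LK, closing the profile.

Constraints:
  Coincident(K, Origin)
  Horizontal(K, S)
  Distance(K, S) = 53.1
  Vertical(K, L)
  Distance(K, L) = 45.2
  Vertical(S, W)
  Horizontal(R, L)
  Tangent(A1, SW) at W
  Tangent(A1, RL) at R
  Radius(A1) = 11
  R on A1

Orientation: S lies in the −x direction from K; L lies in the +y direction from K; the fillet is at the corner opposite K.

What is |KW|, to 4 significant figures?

63.16

The virtual corner opposite K is at (-53.10, 45.20). The tangent condition forces FW to be normal to SW and since A1 is tangent to RL there, FR ⟂ RL, with radius 11.0, so the center F sits 11.0 in from both sides at F = (-42.10, 34.20). That places the tangent points at W = (-53.10, 34.20) on SW and R = (-42.10, 45.20) on RL. Then |KW| = |W − K| = 63.16.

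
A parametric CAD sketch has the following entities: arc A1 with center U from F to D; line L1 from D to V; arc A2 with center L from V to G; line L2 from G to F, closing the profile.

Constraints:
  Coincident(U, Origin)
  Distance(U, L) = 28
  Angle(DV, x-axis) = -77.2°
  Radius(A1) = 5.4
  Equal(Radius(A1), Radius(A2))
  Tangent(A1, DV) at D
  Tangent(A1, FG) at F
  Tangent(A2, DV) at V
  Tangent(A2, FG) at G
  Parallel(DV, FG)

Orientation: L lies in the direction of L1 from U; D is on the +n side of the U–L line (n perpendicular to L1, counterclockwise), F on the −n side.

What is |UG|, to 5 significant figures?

28.516

The slot axis is L1's direction at -77.2°, so u = (cos -77.2°, sin -77.2°) = (0.22155, -0.97515) and n = (−sin -77.2°, cos -77.2°) = (0.97515, 0.22155). U is at the origin and L lies 28.0 along u from U, so L = 28.0·u = (6.2034, -27.304). Tangency of A1 to both parallel lines with radius 5.4 puts D and F at U ± 5.4·n: D = (5.2658, 1.1964), F = (-5.2658, -1.1964). Equal radii place V and G the same way about L: V = L + 5.4·n = (11.469, -26.108), G = L − 5.4·n = (0.93755, -28.501). Then |UG| = |G − U| = 28.516.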